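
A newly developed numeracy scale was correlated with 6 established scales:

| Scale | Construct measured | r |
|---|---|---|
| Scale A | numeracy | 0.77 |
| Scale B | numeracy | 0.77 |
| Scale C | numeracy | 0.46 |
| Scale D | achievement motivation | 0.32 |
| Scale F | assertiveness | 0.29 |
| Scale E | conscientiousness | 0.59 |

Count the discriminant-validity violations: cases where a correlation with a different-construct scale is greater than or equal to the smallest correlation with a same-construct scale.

Convergent (same construct = numeracy): Scale A, Scale B, Scale C.
Smallest convergent = 0.46. Discriminant values: 0.32, 0.29, 0.59; count ≥ 0.46 → 1.

1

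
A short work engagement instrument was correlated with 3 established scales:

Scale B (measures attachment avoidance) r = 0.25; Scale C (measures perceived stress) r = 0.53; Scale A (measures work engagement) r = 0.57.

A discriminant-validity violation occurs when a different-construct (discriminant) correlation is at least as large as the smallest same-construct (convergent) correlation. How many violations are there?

Convergent (same construct = work engagement): Scale A.
Smallest convergent = 0.57. Discriminant values: 0.25, 0.53; count ≥ 0.57 → 0.

0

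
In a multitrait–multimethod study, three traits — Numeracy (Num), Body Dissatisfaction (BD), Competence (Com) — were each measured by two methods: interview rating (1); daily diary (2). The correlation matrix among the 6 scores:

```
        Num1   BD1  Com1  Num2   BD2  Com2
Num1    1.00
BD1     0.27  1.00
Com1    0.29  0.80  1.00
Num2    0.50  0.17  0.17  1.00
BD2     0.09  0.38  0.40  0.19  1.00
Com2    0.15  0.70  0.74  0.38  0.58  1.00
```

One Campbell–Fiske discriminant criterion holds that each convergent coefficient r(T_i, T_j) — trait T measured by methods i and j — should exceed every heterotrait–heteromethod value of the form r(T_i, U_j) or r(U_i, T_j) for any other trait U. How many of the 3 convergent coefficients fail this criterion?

Convergent coefficients and their comparison sets:
Num (methods 1·2): 0.50 vs {0.09, 0.17, 0.15, 0.17} → pass.
BD (methods 1·2): 0.38 vs {0.17, 0.09, 0.70, 0.40} → fail.
Com (methods 1·2): 0.74 vs {0.17, 0.15, 0.40, 0.70} → pass.
1 of 3 fail.

1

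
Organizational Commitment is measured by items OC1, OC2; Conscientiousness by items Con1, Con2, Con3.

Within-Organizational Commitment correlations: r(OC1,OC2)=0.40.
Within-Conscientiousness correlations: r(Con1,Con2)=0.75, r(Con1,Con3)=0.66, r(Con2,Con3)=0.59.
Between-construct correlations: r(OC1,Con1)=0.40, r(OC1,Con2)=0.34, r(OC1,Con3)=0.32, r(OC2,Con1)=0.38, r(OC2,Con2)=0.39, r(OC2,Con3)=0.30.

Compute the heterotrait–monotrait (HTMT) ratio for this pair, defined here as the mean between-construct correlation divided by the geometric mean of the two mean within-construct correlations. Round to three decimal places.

0.687

Mean heterotrait r = 2.13/6 = 0.3550.
Mean within-OC = 0.40/1 = 0.4000; mean within-Con = 2.00/3 = 0.6667.
Geometric mean = √(0.4000 × 0.6667) = 0.5164.
HTMT = 0.3550 / 0.5164 = 0.687.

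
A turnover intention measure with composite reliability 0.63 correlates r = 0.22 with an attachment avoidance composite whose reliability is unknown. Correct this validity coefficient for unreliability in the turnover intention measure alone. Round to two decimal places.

Single correction: r_c = r_obs / √r_xx = 0.22 / √0.63 = 0.22 / 0.7937 ≈ 0.28.

0.28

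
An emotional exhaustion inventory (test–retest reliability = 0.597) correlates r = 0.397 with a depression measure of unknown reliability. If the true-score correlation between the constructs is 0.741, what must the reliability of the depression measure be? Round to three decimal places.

0.481

r_true = r_obs / √(r_xx · r_yy) ⇒ 0.741 = 0.397 / √(0.597 · r_yy).
√(0.597 · r_yy) = 0.397 / 0.741 = 0.5358; 0.597 · r_yy = 0.2871; r_yy = 0.2871 / 0.597 ≈ 0.481.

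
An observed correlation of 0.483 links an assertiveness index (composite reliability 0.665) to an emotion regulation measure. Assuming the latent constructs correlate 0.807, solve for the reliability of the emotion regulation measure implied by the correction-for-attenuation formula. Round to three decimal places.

r_true = r_obs / √(r_xx · r_yy) ⇒ 0.807 = 0.483 / √(0.665 · r_yy).
√(0.665 · r_yy) = 0.483 / 0.807 = 0.5985; 0.665 · r_yy = 0.3582; r_yy = 0.3582 / 0.665 ≈ 0.539.

0.539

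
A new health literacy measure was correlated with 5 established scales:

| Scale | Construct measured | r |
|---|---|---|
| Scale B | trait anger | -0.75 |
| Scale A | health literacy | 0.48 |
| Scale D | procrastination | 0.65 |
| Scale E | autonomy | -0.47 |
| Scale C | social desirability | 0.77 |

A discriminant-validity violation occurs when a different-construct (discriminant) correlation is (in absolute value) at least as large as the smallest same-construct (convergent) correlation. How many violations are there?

3

Convergent (same construct = health literacy): Scale A.
Smallest convergent = 0.48. Discriminant |r|: 0.75, 0.65, 0.47, 0.77; count ≥ 0.48 → 3.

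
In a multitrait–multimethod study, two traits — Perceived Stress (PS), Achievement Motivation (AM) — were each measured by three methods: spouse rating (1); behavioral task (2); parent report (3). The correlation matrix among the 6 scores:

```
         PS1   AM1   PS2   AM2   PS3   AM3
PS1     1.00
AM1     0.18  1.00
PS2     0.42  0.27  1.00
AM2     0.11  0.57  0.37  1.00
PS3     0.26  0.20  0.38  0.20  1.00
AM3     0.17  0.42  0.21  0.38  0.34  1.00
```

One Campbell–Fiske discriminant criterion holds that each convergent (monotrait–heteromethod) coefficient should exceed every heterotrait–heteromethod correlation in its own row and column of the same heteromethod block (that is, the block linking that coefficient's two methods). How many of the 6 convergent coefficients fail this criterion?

Each convergent coefficient versus the relevant comparison correlations:
PS (methods 1·2): 0.42 vs {0.11, 0.27} → pass.
PS (methods 1·3): 0.26 vs {0.17, 0.20} → pass.
PS (methods 2·3): 0.38 vs {0.21, 0.20} → pass.
AM (methods 1·2): 0.57 vs {0.27, 0.11} → pass.
AM (methods 1·3): 0.42 vs {0.20, 0.17} → pass.
AM (methods 2·3): 0.38 vs {0.20, 0.21} → pass.
0 of 6 fail.

0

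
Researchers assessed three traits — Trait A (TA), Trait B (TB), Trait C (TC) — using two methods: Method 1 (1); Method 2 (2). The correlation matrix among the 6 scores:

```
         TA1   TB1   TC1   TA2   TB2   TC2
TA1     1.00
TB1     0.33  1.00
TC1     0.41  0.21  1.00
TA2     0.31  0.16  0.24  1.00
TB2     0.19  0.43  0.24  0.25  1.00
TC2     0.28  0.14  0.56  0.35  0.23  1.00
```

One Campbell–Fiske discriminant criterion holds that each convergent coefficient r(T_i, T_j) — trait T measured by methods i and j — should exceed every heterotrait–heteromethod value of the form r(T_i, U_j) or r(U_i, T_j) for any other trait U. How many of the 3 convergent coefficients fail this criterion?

Convergent coefficients and their comparison sets:
TA (methods 1·2): 0.31 vs {0.19, 0.16, 0.28, 0.24} → pass.
TB (methods 1·2): 0.43 vs {0.16, 0.19, 0.14, 0.24} → pass.
TC (methods 1·2): 0.56 vs {0.24, 0.28, 0.24, 0.14} → pass.
0 of 3 fail.

0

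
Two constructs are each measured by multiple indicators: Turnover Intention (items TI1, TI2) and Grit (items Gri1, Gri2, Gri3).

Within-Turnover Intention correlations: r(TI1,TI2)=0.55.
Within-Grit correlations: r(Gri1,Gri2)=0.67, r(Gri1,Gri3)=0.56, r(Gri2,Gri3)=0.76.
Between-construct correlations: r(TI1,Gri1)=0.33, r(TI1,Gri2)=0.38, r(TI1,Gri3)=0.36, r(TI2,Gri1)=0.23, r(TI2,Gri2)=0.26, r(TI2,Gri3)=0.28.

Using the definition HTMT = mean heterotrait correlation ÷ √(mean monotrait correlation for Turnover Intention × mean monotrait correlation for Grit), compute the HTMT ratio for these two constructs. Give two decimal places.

0.51

Mean between = 1.84/6 = 0.3067.
Mean within-TI = 0.55/1 = 0.5500; mean within-Gri = 1.99/3 = 0.6633.
Geometric mean = √(0.5500 × 0.6633) = 0.6040.
HTMT = 0.3067 / 0.6040 = 0.51.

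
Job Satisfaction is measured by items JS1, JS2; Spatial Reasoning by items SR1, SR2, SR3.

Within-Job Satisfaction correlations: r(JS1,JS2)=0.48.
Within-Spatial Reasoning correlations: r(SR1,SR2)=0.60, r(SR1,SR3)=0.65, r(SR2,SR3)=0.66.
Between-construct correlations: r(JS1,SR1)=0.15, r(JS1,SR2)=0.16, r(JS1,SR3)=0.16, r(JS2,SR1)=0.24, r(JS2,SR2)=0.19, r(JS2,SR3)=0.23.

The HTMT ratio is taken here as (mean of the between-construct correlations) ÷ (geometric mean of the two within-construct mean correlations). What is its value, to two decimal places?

Mean heterotrait r = 1.13/6 = 0.1883.
Mean within-JS = 0.48/1 = 0.4800; mean within-SR = 1.91/3 = 0.6367.
Geometric mean = √(0.4800 × 0.6367) = 0.5528.
HTMT = 0.1883 / 0.5528 = 0.34.

0.34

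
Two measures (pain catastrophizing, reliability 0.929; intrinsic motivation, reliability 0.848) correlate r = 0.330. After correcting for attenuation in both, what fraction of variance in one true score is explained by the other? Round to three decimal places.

Disattenuated r = 0.330 / √(0.929 × 0.848) = 0.330 / 0.8876 = 0.3718.
Shared true-score variance = 0.3718² = 0.1382 ≈ 0.138.

0.138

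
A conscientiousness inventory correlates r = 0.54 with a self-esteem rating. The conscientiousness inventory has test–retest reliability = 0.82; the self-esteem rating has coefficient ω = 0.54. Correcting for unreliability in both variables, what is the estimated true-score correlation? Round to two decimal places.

r_true = r_obs / √(r_xx · r_yy) = 0.54 / √(0.82 × 0.54) = 0.54 / √0.4428 = 0.54 / 0.6654 ≈ 0.81.

0.81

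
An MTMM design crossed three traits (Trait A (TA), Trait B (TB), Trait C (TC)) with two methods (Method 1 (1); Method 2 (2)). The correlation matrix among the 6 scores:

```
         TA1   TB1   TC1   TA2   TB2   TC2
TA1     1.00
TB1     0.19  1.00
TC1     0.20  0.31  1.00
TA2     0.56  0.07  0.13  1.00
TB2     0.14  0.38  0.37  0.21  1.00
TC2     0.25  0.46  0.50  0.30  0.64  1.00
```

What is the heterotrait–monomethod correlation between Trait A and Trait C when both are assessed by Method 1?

0.20

Different traits, same method: r(TA1, TC1) = 0.20.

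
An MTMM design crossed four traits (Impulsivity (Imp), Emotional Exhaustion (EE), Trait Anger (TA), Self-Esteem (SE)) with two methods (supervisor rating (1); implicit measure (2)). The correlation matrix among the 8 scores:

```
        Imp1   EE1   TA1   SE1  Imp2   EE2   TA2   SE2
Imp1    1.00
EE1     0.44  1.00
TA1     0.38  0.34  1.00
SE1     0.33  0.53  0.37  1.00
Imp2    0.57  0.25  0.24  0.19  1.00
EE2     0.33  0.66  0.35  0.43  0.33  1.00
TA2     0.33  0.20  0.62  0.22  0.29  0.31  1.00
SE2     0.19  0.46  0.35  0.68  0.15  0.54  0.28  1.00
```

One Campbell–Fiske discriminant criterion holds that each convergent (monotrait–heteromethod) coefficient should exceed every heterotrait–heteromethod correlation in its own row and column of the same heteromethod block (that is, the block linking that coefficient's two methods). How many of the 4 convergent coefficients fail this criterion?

Each convergent coefficient versus the relevant comparison correlations:
Imp (methods 1·2): 0.57 vs {0.33, 0.25, 0.33, 0.24, 0.19, 0.19} → pass.
EE (methods 1·2): 0.66 vs {0.25, 0.33, 0.20, 0.35, 0.46, 0.43} → pass.
TA (methods 1·2): 0.62 vs {0.24, 0.33, 0.35, 0.20, 0.35, 0.22} → pass.
SE (methods 1·2): 0.68 vs {0.19, 0.19, 0.43, 0.46, 0.22, 0.35} → pass.
0 of 4 fail.

0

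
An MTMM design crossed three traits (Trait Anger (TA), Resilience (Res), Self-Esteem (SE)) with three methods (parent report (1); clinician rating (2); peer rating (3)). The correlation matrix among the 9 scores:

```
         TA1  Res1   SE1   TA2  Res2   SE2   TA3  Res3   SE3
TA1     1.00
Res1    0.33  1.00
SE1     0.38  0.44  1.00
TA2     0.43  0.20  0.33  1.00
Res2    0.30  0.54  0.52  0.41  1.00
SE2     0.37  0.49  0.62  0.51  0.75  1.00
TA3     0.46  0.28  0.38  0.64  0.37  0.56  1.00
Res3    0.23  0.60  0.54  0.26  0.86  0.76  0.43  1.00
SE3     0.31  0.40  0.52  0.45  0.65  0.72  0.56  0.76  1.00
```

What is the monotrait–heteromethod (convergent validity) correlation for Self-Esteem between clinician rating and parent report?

Same trait (SE), different methods: r(SE2, SE1) = 0.62.

0.62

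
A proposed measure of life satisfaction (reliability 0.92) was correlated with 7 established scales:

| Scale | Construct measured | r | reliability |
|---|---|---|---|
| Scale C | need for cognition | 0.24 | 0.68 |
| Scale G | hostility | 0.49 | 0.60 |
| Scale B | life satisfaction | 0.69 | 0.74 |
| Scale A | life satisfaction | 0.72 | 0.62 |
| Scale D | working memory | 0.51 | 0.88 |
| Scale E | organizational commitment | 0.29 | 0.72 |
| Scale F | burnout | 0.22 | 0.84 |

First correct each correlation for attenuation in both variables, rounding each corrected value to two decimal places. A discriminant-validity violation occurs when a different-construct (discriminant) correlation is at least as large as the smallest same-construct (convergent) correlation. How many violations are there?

0

Disattenuated r (r / √(r_scale · r_new)):
  Scale C (disc): 0.24 / √(0.68·0.92) = 0.30
  Scale G (disc): 0.49 / √(0.60·0.92) = 0.66
  Scale B (conv): 0.69 / √(0.74·0.92) = 0.84
  Scale A (conv): 0.72 / √(0.62·0.92) = 0.95
  Scale D (disc): 0.51 / √(0.88·0.92) = 0.57
  Scale E (disc): 0.29 / √(0.72·0.92) = 0.36
  Scale F (disc): 0.22 / √(0.84·0.92) = 0.25
Smallest convergent = 0.84. Discriminant values: 0.30, 0.66, 0.57, 0.36, 0.25; count ≥ 0.84 → 0.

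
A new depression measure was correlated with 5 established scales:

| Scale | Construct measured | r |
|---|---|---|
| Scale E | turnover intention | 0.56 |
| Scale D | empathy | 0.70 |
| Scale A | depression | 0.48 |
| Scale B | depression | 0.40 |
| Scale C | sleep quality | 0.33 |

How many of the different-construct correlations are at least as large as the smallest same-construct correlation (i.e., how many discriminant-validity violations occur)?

2

Convergent (same construct = depression): Scale A, Scale B.
Smallest convergent = 0.40. Discriminant values: 0.56, 0.70, 0.33; count ≥ 0.40 → 2.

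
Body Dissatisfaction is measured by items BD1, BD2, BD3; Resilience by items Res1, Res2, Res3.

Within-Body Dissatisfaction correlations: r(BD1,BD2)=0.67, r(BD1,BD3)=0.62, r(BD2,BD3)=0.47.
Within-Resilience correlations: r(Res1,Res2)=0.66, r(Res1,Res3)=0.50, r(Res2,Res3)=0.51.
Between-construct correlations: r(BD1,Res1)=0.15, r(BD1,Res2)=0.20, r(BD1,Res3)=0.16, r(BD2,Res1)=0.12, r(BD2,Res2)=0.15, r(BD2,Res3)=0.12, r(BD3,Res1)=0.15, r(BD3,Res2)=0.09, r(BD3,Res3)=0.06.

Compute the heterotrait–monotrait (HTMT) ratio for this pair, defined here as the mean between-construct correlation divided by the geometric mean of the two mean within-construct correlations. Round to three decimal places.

0.233

Mean between = 1.20/9 = 0.1333.
Mean within-BD = 1.76/3 = 0.5867; mean within-Res = 1.67/3 = 0.5567.
Geometric mean = √(0.5867 × 0.5567) = 0.5715.
HTMT = 0.1333 / 0.5715 = 0.233.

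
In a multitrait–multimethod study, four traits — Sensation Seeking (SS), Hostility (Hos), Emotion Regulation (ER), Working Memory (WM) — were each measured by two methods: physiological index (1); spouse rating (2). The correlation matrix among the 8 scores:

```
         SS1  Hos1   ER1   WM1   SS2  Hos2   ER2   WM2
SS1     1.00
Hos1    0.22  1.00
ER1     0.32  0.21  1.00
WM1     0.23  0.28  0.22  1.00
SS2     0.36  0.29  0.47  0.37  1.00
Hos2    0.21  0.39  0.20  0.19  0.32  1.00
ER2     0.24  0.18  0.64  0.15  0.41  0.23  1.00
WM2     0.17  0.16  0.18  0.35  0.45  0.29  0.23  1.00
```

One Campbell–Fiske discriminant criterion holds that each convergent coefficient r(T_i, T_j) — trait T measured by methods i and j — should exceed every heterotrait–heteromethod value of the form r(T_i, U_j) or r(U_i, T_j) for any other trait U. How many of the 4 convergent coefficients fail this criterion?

2

Convergent coefficients and their comparison sets:
SS (methods 1·2): 0.36 vs {0.21, 0.29, 0.24, 0.47, 0.17, 0.37} → fail.
Hos (methods 1·2): 0.39 vs {0.29, 0.21, 0.18, 0.20, 0.16, 0.19} → pass.
ER (methods 1·2): 0.64 vs {0.47, 0.24, 0.20, 0.18, 0.18, 0.15} → pass.
WM (methods 1·2): 0.35 vs {0.37, 0.17, 0.19, 0.16, 0.15, 0.18} → fail.
2 of 4 fail.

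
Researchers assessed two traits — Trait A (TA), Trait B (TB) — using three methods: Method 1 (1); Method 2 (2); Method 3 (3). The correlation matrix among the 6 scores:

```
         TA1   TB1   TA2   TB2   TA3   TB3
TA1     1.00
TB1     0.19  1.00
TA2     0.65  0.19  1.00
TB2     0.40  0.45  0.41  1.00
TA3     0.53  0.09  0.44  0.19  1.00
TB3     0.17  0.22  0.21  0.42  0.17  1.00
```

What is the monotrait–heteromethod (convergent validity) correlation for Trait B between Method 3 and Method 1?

0.22

Same trait (TB), different methods: r(TB3, TB1) = 0.22.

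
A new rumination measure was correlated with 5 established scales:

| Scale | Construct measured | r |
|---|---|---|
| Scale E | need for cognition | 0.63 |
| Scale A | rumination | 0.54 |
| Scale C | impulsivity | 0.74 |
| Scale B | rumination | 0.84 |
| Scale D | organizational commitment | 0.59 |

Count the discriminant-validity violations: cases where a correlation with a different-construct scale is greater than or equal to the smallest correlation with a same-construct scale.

3

Convergent (same construct = rumination): Scale A, Scale B.
Smallest convergent = 0.54. Discriminant values: 0.63, 0.74, 0.59; count ≥ 0.54 → 3.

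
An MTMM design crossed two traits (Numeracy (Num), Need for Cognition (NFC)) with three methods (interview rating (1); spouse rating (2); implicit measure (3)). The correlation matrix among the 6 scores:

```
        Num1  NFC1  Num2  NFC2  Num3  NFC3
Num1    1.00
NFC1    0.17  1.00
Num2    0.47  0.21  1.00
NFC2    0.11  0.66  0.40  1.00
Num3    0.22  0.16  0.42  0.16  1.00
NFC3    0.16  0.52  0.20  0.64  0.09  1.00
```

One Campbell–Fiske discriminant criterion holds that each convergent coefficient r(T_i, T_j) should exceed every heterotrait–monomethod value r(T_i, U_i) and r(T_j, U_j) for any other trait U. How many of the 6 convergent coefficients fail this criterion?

0

Checking each validity diagonal entry against its comparison values:
Num (methods 1·2): 0.47 vs {0.17, 0.40} → pass.
Num (methods 1·3): 0.22 vs {0.17, 0.09} → pass.
Num (methods 2·3): 0.42 vs {0.40, 0.09} → pass.
NFC (methods 1·2): 0.66 vs {0.17, 0.40} → pass.
NFC (methods 1·3): 0.52 vs {0.17, 0.09} → pass.
NFC (methods 2·3): 0.64 vs {0.40, 0.09} → pass.
0 of 6 fail.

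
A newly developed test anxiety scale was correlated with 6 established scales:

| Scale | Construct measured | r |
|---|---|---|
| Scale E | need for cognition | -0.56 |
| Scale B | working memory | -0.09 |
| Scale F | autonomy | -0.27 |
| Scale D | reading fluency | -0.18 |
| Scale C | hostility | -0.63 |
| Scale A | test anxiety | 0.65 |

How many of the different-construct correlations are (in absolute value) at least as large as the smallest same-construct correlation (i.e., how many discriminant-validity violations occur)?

0

Convergent (same construct = test anxiety): Scale A.
Smallest convergent = 0.65. Discriminant |r|: 0.56, 0.09, 0.27, 0.18, 0.63; count ≥ 0.65 → 0.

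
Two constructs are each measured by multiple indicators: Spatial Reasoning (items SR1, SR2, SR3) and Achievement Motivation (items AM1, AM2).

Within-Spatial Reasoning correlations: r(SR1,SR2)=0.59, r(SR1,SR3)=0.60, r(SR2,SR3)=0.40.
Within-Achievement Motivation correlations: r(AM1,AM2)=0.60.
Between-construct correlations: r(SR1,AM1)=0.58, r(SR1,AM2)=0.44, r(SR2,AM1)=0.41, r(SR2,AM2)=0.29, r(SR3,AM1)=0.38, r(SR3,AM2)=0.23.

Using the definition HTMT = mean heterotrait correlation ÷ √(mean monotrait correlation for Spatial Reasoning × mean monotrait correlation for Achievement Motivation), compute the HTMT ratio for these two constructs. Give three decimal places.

0.689

Mean between = 2.33/6 = 0.3883.
Mean within-SR = 1.59/3 = 0.5300; mean within-AM = 0.60/1 = 0.6000.
Geometric mean = √(0.5300 × 0.6000) = 0.5639.
HTMT = 0.3883 / 0.5639 = 0.689.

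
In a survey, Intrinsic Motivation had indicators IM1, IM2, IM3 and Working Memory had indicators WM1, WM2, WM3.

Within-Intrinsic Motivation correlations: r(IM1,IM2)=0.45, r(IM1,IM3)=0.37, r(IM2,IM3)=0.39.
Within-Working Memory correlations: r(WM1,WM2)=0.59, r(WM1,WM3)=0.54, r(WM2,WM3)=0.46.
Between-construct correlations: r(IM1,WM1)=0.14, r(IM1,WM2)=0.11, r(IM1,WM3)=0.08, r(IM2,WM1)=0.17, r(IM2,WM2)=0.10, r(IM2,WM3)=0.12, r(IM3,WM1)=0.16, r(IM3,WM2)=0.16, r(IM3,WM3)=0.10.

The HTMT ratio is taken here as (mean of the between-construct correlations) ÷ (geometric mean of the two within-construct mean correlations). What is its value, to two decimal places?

Mean between = 1.14/9 = 0.1267.
Mean within-IM = 1.21/3 = 0.4033; mean within-WM = 1.59/3 = 0.5300.
Geometric mean = √(0.4033 × 0.5300) = 0.4623.
HTMT = 0.1267 / 0.4623 = 0.27.

0.27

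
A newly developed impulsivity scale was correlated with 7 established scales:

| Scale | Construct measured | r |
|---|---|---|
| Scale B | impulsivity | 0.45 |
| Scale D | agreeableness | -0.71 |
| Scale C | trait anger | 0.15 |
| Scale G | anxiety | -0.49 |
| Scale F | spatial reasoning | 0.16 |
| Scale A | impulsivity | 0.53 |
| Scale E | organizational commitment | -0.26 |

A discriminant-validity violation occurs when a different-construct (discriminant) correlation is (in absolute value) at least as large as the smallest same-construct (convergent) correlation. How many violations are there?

Convergent (same construct = impulsivity): Scale B, Scale A.
Smallest convergent = 0.45. Discriminant |r|: 0.71, 0.15, 0.49, 0.16, 0.26; count ≥ 0.45 → 2.

2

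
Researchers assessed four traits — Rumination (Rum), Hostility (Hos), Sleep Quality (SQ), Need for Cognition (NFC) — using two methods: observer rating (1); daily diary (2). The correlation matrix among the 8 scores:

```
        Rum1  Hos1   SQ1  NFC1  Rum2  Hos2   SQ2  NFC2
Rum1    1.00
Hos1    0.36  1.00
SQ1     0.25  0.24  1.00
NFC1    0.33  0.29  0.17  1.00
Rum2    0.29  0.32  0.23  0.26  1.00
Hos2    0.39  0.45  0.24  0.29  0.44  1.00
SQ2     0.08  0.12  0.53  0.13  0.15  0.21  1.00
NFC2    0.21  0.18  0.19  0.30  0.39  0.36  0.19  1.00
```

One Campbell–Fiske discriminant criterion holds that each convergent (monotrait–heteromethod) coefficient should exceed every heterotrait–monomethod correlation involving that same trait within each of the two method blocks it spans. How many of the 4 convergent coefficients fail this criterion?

Convergent coefficients and their comparison sets:
Rum (methods 1·2): 0.29 vs {0.36, 0.44, 0.25, 0.15, 0.33, 0.39} → fail.
Hos (methods 1·2): 0.45 vs {0.36, 0.44, 0.24, 0.21, 0.29, 0.36} → pass.
SQ (methods 1·2): 0.53 vs {0.25, 0.15, 0.24, 0.21, 0.17, 0.19} → pass.
NFC (methods 1·2): 0.30 vs {0.33, 0.39, 0.29, 0.36, 0.17, 0.19} → fail.
2 of 4 fail.

2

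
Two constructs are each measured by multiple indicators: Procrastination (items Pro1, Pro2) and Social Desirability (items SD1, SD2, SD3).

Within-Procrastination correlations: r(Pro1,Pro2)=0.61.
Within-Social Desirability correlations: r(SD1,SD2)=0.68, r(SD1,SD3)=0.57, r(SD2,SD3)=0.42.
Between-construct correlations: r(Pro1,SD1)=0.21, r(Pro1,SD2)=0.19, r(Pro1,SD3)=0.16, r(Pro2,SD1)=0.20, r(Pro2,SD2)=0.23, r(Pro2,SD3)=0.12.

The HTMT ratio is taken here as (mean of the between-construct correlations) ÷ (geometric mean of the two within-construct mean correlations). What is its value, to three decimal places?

0.317

Mean heterotrait r = 1.11/6 = 0.1850.
Mean within-Pro = 0.61/1 = 0.6100; mean within-SD = 1.67/3 = 0.5567.
Geometric mean = √(0.6100 × 0.5567) = 0.5827.
HTMT = 0.1850 / 0.5827 = 0.317.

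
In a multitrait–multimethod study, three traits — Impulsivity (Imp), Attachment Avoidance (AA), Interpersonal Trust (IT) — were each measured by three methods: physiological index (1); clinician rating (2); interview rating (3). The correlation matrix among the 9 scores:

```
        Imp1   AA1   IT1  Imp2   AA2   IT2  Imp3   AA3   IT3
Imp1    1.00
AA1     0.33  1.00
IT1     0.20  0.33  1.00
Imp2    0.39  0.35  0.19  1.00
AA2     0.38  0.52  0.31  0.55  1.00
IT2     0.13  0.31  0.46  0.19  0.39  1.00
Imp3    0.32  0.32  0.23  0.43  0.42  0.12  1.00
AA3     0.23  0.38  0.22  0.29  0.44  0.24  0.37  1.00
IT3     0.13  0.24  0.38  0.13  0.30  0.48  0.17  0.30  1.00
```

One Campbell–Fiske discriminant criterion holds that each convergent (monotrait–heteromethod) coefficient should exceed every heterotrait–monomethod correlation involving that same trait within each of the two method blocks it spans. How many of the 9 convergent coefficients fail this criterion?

Checking each validity diagonal entry against its comparison values:
Imp (methods 1·2): 0.39 vs {0.33, 0.55, 0.20, 0.19} → fail.
Imp (methods 1·3): 0.32 vs {0.33, 0.37, 0.20, 0.17} → fail.
Imp (methods 2·3): 0.43 vs {0.55, 0.37, 0.19, 0.17} → fail.
AA (methods 1·2): 0.52 vs {0.33, 0.55, 0.33, 0.39} → fail.
AA (methods 1·3): 0.38 vs {0.33, 0.37, 0.33, 0.30} → pass.
AA (methods 2·3): 0.44 vs {0.55, 0.37, 0.39, 0.30} → fail.
IT (methods 1·2): 0.46 vs {0.20, 0.19, 0.33, 0.39} → pass.
IT (methods 1·3): 0.38 vs {0.20, 0.17, 0.33, 0.30} → pass.
IT (methods 2·3): 0.48 vs {0.19, 0.17, 0.39, 0.30} → pass.
5 of 9 fail.

5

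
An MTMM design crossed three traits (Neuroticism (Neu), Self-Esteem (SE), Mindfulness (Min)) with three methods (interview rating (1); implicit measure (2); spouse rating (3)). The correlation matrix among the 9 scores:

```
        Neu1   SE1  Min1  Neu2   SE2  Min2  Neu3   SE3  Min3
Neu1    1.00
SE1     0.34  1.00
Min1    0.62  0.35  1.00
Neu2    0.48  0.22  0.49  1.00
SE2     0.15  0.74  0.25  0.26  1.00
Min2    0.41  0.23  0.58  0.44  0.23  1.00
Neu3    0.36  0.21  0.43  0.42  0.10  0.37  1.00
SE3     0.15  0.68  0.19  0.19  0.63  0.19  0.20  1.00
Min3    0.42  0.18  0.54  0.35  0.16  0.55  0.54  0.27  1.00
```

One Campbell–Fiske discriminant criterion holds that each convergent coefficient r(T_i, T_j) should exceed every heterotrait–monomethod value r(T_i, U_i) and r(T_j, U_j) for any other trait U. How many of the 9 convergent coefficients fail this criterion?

Convergent coefficients and their comparison sets:
Neu (methods 1·2): 0.48 vs {0.34, 0.26, 0.62, 0.44} → fail.
Neu (methods 1·3): 0.36 vs {0.34, 0.20, 0.62, 0.54} → fail.
Neu (methods 2·3): 0.42 vs {0.26, 0.20, 0.44, 0.54} → fail.
SE (methods 1·2): 0.74 vs {0.34, 0.26, 0.35, 0.23} → pass.
SE (methods 1·3): 0.68 vs {0.34, 0.20, 0.35, 0.27} → pass.
SE (methods 2·3): 0.63 vs {0.26, 0.20, 0.23, 0.27} → pass.
Min (methods 1·2): 0.58 vs {0.62, 0.44, 0.35, 0.23} → fail.
Min (methods 1·3): 0.54 vs {0.62, 0.54, 0.35, 0.27} → fail.
Min (methods 2·3): 0.55 vs {0.44, 0.54, 0.23, 0.27} → pass.
5 of 9 fail.

5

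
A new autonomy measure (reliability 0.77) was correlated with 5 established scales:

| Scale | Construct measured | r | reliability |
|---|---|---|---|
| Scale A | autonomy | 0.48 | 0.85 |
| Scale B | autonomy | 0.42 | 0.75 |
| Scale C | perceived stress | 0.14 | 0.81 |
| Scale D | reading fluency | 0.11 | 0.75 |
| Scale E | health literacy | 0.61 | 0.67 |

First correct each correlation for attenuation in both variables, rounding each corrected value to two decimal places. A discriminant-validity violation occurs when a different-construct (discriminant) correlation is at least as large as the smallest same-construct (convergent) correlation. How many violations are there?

1

Disattenuated r (r / √(r_scale · r_new)):
  Scale A (conv): 0.48 / √(0.85·0.77) = 0.59
  Scale B (conv): 0.42 / √(0.75·0.77) = 0.55
  Scale C (disc): 0.14 / √(0.81·0.77) = 0.18
  Scale D (disc): 0.11 / √(0.75·0.77) = 0.14
  Scale E (disc): 0.61 / √(0.67·0.77) = 0.85
Smallest convergent = 0.55. Discriminant values: 0.18, 0.14, 0.85; count ≥ 0.55 → 1.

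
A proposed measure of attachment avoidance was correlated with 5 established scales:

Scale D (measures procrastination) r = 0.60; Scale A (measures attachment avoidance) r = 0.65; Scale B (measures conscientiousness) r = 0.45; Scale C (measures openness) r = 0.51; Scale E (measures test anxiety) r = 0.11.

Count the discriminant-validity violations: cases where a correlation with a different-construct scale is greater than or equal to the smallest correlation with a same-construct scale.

0

Convergent (same construct = attachment avoidance): Scale A.
Smallest convergent = 0.65. Discriminant values: 0.60, 0.45, 0.51, 0.11; count ≥ 0.65 → 0.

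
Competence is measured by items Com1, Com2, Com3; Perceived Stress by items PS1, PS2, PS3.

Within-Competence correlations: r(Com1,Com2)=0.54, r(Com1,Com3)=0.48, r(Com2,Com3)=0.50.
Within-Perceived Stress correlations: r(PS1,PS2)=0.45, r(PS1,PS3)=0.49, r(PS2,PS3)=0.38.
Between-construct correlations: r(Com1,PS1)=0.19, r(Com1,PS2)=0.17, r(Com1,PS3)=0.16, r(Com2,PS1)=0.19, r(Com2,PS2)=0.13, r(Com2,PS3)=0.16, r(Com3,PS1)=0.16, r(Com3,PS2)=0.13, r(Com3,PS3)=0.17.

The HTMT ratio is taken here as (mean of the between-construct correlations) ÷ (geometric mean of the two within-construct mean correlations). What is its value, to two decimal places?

0.34

Mean heterotrait r = 1.46/9 = 0.1622.
Mean within-Com = 1.52/3 = 0.5067; mean within-PS = 1.32/3 = 0.4400.
Geometric mean = √(0.5067 × 0.4400) = 0.4722.
HTMT = 0.1622 / 0.4722 = 0.34.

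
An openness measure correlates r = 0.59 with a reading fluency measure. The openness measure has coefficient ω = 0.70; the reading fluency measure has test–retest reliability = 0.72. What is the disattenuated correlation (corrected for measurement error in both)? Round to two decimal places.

0.83

r_true = r_obs / √(r_xx · r_yy) = 0.59 / √(0.70 × 0.72) = 0.59 / √0.5040 = 0.59 / 0.7099 ≈ 0.83.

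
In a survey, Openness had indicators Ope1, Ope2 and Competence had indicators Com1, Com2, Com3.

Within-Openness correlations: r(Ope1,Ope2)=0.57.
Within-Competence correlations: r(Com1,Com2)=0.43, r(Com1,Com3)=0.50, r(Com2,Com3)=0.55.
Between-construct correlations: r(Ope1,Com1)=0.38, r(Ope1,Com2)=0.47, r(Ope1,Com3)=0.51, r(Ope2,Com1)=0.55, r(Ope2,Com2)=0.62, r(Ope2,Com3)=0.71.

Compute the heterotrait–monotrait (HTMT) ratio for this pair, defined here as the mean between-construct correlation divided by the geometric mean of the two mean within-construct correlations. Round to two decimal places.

Between-construct mean = 3.24/6 = 0.5400.
Mean within-Ope = 0.57/1 = 0.5700; mean within-Com = 1.48/3 = 0.4933.
Geometric mean = √(0.5700 × 0.4933) = 0.5303.
HTMT = 0.5400 / 0.5303 = 1.02.

1.02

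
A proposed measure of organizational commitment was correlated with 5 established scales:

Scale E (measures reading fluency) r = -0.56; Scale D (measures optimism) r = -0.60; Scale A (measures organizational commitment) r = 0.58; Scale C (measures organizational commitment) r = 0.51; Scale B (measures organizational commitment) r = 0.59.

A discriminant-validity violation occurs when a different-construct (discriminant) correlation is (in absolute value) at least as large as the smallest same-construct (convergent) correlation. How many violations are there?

2

Convergent (same construct = organizational commitment): Scale A, Scale C, Scale B.
Smallest convergent = 0.51. Discriminant |r|: 0.56, 0.60; count ≥ 0.51 → 2.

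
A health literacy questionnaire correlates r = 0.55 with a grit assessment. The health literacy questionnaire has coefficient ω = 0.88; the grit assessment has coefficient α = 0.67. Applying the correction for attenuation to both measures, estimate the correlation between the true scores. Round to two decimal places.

0.72

r_true = r_obs / √(r_xx · r_yy) = 0.55 / √(0.88 × 0.67) = 0.55 / √0.5896 = 0.55 / 0.7679 ≈ 0.72.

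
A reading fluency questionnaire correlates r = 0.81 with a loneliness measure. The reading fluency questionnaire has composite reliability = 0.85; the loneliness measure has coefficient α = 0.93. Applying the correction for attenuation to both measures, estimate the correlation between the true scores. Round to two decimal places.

0.91

r_true = r_obs / √(r_xx · r_yy) = 0.81 / √(0.85 × 0.93) = 0.81 / √0.7905 = 0.81 / 0.8891 ≈ 0.91.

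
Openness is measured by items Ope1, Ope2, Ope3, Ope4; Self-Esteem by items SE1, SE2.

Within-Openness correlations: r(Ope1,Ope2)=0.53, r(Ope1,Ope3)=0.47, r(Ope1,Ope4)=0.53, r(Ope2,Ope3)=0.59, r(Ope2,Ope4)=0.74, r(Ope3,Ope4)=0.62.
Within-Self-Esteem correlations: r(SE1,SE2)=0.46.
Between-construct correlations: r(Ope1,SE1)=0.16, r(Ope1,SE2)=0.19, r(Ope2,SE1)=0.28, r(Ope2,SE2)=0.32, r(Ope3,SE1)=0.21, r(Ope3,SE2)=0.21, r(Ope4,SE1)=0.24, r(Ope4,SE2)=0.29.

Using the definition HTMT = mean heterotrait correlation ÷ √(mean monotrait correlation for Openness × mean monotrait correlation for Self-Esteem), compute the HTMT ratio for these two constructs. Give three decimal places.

Between-construct mean = 1.90/8 = 0.2375.
Mean within-Ope = 3.48/6 = 0.5800; mean within-SE = 0.46/1 = 0.4600.
Geometric mean = √(0.5800 × 0.4600) = 0.5165.
HTMT = 0.2375 / 0.5165 = 0.460.

0.460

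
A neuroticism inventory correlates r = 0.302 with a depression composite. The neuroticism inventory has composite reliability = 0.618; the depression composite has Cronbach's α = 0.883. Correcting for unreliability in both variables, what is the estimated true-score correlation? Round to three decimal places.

r_true = r_obs / √(r_xx · r_yy) = 0.302 / √(0.618 × 0.883) = 0.302 / √0.545694 = 0.302 / 0.7387 ≈ 0.409.

0.409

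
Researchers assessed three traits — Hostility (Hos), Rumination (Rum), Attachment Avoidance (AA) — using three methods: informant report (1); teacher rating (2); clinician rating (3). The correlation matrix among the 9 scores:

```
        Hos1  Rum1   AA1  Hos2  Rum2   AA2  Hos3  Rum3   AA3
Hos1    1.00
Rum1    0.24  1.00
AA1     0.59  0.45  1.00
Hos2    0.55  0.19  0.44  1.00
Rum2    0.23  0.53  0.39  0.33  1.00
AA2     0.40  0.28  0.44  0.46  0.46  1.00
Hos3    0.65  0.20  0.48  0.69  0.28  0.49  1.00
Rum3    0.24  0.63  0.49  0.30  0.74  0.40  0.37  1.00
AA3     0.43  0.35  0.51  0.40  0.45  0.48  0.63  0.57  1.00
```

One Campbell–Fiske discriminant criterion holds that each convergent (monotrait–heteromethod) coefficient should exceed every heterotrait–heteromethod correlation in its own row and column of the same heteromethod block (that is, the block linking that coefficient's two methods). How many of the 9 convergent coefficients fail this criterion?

2

Each convergent coefficient versus the relevant comparison correlations:
Hos (methods 1·2): 0.55 vs {0.23, 0.19, 0.40, 0.44} → pass.
Hos (methods 1·3): 0.65 vs {0.24, 0.20, 0.43, 0.48} → pass.
Hos (methods 2·3): 0.69 vs {0.30, 0.28, 0.40, 0.49} → pass.
Rum (methods 1·2): 0.53 vs {0.19, 0.23, 0.28, 0.39} → pass.
Rum (methods 1·3): 0.63 vs {0.20, 0.24, 0.35, 0.49} → pass.
Rum (methods 2·3): 0.74 vs {0.28, 0.30, 0.45, 0.40} → pass.
AA (methods 1·2): 0.44 vs {0.44, 0.40, 0.39, 0.28} → fail.
AA (methods 1·3): 0.51 vs {0.48, 0.43, 0.49, 0.35} → pass.
AA (methods 2·3): 0.48 vs {0.49, 0.40, 0.40, 0.45} → fail.
2 of 9 fail.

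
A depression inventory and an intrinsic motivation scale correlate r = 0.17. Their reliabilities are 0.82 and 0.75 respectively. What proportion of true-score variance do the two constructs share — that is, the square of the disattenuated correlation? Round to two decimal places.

Disattenuated r = 0.17 / √(0.82 × 0.75) = 0.17 / 0.7842 = 0.2168.
Shared true-score variance = 0.2168² = 0.0470 ≈ 0.05.

0.05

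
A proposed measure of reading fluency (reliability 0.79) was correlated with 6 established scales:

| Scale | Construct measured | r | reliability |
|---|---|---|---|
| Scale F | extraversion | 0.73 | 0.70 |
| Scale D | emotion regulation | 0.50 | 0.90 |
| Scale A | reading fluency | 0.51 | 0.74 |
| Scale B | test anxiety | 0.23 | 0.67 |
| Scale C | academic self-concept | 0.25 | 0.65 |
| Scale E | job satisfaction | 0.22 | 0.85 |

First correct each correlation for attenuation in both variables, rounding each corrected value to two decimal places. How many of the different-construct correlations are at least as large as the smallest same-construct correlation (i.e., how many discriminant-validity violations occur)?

1

Disattenuated r (r / √(r_scale · r_new)):
  Scale F (disc): 0.73 / √(0.70·0.79) = 0.98
  Scale D (disc): 0.50 / √(0.90·0.79) = 0.59
  Scale A (conv): 0.51 / √(0.74·0.79) = 0.67
  Scale B (disc): 0.23 / √(0.67·0.79) = 0.32
  Scale C (disc): 0.25 / √(0.65·0.79) = 0.35
  Scale E (disc): 0.22 / √(0.85·0.79) = 0.27
Smallest convergent = 0.67. Discriminant values: 0.98, 0.59, 0.32, 0.35, 0.27; count ≥ 0.67 → 1.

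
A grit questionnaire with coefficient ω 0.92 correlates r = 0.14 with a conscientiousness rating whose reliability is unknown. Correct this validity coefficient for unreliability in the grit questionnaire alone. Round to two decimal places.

0.15

Single correction: r_c = r_obs / √r_xx = 0.14 / √0.92 = 0.14 / 0.9592 ≈ 0.15.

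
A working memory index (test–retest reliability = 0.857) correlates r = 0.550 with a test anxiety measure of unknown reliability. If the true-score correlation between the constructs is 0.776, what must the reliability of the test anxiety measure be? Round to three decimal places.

0.586

r_true = r_obs / √(r_xx · r_yy) ⇒ 0.776 = 0.550 / √(0.857 · r_yy).
√(0.857 · r_yy) = 0.550 / 0.776 = 0.7088; 0.857 · r_yy = 0.5024; r_yy = 0.5024 / 0.857 ≈ 0.586.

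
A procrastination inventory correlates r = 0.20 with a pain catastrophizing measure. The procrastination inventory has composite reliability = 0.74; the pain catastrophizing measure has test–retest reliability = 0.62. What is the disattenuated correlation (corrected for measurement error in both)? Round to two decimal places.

r_true = r_obs / √(r_xx · r_yy) = 0.20 / √(0.74 × 0.62) = 0.20 / √0.4588 = 0.20 / 0.6773 ≈ 0.30.

0.30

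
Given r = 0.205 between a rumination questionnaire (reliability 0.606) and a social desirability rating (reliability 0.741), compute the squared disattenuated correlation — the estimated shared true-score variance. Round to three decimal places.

0.094

Disattenuated r = 0.205 / √(0.606 × 0.741) = 0.205 / 0.6701 = 0.3059.
Shared true-score variance = 0.3059² = 0.0936 ≈ 0.094.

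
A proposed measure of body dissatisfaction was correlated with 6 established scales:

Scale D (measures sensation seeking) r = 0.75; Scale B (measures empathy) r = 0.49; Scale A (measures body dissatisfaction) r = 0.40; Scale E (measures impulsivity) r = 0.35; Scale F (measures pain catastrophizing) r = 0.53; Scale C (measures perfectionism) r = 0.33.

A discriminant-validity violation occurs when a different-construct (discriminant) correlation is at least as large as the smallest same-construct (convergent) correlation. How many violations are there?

Convergent (same construct = body dissatisfaction): Scale A.
Smallest convergent = 0.40. Discriminant values: 0.75, 0.49, 0.35, 0.53, 0.33; count ≥ 0.40 → 3.

3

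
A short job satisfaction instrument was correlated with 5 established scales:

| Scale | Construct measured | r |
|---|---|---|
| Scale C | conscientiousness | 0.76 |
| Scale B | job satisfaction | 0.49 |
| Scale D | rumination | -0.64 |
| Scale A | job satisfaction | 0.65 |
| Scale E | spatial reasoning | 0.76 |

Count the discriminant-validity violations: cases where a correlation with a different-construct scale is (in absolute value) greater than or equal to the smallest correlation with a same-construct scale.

3

Convergent (same construct = job satisfaction): Scale B, Scale A.
Smallest convergent = 0.49. Discriminant |r|: 0.76, 0.64, 0.76; count ≥ 0.49 → 3.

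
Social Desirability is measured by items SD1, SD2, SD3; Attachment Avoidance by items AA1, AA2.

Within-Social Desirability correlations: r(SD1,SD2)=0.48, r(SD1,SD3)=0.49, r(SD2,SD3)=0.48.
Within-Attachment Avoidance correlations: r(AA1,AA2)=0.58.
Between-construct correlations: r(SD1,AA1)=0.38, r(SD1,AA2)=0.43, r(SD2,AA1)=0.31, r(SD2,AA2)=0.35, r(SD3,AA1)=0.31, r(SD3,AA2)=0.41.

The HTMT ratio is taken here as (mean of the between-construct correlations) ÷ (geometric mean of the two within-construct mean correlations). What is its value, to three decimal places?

Mean between = 2.19/6 = 0.3650.
Mean within-SD = 1.45/3 = 0.4833; mean within-AA = 0.58/1 = 0.5800.
Geometric mean = √(0.4833 × 0.5800) = 0.5294.
HTMT = 0.3650 / 0.5294 = 0.689.

0.689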